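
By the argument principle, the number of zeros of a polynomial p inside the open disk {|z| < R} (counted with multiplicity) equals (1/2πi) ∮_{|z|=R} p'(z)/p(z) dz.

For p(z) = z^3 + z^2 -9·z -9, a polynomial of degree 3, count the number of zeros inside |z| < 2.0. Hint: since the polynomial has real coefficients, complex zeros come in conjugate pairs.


The zeros of p are: 3, -1, -3.
Their magnitudes are: 3, 1, 3.
Zeros with |z| < R = 2.0: -1.
Count = 1.
By the argument principle, (1/2πi) ∮_{|z|=R} p'(z)/p(z) dz equals exactly this count.

Number of zeros inside |z| < 2.0: 1.


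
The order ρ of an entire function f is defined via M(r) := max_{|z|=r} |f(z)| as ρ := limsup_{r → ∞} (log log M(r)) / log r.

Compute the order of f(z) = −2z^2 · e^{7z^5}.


M(r) = max_{|z|=r} |-2|·|z|^2·|e^{7z^5}| = 2·r^2 · e^{7r^5} (the factors attain their maxima compatibly on |z|=r). Then log M(r) = log 2 + 2·log r + 7r^5, dominated by the last term, so log log M(r) ~ 5·log r. The polynomial factor -2z^2 contributes only a log r term and does not affect the order. ρ = 5.
Therefore ρ = 5.

Order ρ = 5.


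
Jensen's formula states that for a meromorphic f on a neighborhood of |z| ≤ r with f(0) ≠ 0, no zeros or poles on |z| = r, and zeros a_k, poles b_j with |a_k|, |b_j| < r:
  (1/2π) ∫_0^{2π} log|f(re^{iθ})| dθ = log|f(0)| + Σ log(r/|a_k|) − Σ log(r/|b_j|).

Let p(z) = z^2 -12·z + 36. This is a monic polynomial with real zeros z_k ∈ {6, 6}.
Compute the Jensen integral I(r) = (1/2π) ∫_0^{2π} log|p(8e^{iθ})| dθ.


Zeros: 6, 6; r = 8.
Inside |z| < r: 6, 6. Outside (|z| ≥ r): ∅.
p(0) = 36, so log|p(0)| = log(36) = 3.5835.
Apply Jensen: I(r) = log|p(0)| + Σ_k log(r/|z_k|), summed over zeros inside |z| < r.
  log(r/|z_k|) for z_k = 6: log(8/6) = 0.2877
  log(r/|z_k|) for z_k = 6: log(8/6) = 0.2877
Sum over inside zeros: 0.5754.
I(r) = log|p(0)| + (inside sum) = 3.5835 + 0.5754 = 4.1589.
Closed form (all zeros inside, monic): I(r) = n·log(r) = 2·log(8) = 4.1589. ✓

I(r) ≈ 4.1589.


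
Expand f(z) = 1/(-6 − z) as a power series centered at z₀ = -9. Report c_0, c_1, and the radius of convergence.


Let w = z − z₀, so z = z₀ + w.
Then -6 − z = -6 − (z₀ + w) = (-6 − z₀) − w = 3 − w.
f(z) = 1/(3 − w) = (1/(3)) · 1/(1 − w/(3)) = Σ_{n≥0} w^n / (3)^(n+1).
So c_n = 1/(3)^(n+1):
  c_0 = 1/(3)^1 = 1/3.
  c_1 = 1/(3)^2 = 1/9.
The series is valid for |w/d| < 1, i.e. |z − z₀| < |d|.
Radius of convergence: R = |-6 − z₀| = |3| = 3 (distance from z₀ to the singularity z = -6).

c_0 = 1/3, c_1 = 1/9; R = 3.


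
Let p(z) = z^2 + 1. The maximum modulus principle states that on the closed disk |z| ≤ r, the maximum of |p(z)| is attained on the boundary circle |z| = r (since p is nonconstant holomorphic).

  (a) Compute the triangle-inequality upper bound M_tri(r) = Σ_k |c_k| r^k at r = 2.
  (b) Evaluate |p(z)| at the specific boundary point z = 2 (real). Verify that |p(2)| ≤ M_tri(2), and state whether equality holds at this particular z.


Coefficients: c_0 = 1, c_1 = 0, c_2 = 1. Radius r = 2.
Part (a). Triangle bound: M_tri(r) = Σ_k |c_k| r^k
  = |1|·2^0 + |0|·2^1 + |1|·2^2
  = 1 + 0 + 4 = 5.
This bounds M(r) := max_{|z|=r} |p(z)| from above; equality holds iff all terms c_k z^k can be made to align in phase at a single z on |z|=r.
Part (b). At z = 2 (real, on the circle |z| = r):
  p(2) = (1)·2^0 + (0)·2^1 + (1)·2^2 = 5.
  |p(2)| = 5.
Since all nonzero coefficients share the same sign, |p(2)| = 5 = M_tri(2); the triangle bound is attained at z = 2, so in fact M(r) = 5.

M_tri(2) = 5; |p(2)| = 5; equality at z=2: yes.


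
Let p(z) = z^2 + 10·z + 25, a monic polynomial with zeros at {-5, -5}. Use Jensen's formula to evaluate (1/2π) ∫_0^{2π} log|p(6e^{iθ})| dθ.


Zeros: -5, -5; r = 6.
Inside |z| < r: -5, -5. Outside (|z| ≥ r): ∅.
p(0) = 25, so log|p(0)| = log(25) = 3.2189.
Apply Jensen: I(r) = log|p(0)| + Σ_k log(r/|z_k|), summed over zeros inside |z| < r.
  log(r/|z_k|) for z_k = -5: log(6/5) = 0.1823
  log(r/|z_k|) for z_k = -5: log(6/5) = 0.1823
Sum over inside zeros: 0.3646.
I(r) = log|p(0)| + (inside sum) = 3.2189 + 0.3646 = 3.5835.
Closed form (all zeros inside, monic): I(r) = n·log(r) = 2·log(6) = 3.5835. ✓

I(r) ≈ 3.5835.


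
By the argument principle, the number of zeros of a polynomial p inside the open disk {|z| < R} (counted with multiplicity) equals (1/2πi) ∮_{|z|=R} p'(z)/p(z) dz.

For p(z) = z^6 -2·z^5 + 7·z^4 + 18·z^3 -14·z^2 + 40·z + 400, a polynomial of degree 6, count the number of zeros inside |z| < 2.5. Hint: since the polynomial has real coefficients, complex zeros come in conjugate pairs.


The zeros of p are: (2 + 2i), (2 - 2i), (-2 + 1i), (-2 - 1i), (1 + 3i), (1 - 3i).
Their magnitudes are: 2.828, 2.828, 2.236, 2.236, 3.162, 3.162.
Zeros with |z| < R = 2.5: (-2 + 1i), (-2 - 1i).
Count = 2.
By the argument principle, (1/2πi) ∮_{|z|=R} p'(z)/p(z) dz equals exactly this count.

Number of zeros inside |z| < 2.5: 2.


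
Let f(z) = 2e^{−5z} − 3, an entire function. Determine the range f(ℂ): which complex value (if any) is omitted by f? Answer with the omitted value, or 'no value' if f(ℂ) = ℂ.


Little Picard bounds the complement of f(ℂ) to at most one point.
e^{−5z} is never zero on ℂ, so 2·e^{−5z} takes every value in ℂ ∖ {0}. Adding -3 shifts the range to ℂ ∖ {-3}. Thus f omits exactly the value -3.

Omitted value: -3.


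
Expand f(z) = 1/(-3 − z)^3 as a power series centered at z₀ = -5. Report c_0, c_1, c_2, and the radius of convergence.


Let w = z − z₀, so z = z₀ + w.
Then -3 − z = -3 − (z₀ + w) = (-3 − z₀) − w = 2 − w.
f(z) = 1/(2 − w)^3 = (1/(2)^3) · (1 − w/(2))^{−3}.
By the binomial series (1−u)^{−3} = Σ_{n≥0} C(n+2, 2) u^n for |u|<1, with u = w/(2):
  c_n = C(n+2, 2) / (2)^(n+3).
  c_0 = 1/(2)^3 = 1/8.
  c_1 = 3/(2)^4 = 3/16.
  c_2 = 6/(2)^5 = 3/16.
The series is valid for |w/d| < 1, i.e. |z − z₀| < |d|.
Radius of convergence: R = |-3 − z₀| = |2| = 2 (distance from z₀ to the singularity z = -3).

c_0 = 1/8, c_1 = 3/16, c_2 = 3/16; R = 2.


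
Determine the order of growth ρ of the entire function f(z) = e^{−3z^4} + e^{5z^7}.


Each summand is entire of order 4 and 7 respectively (as in the single-exponential case). The order of a sum is at most the max of the orders, so ρ ≤ 7. For the lower bound: on |z|=r choose arg z so that 5z^7 is real positive; then |e^{5z^7}| = e^{5r^7} while |e^{-3z^4}| ≤ e^{3r^4} = o(e^{5r^7}). So |f| ≥ e^{5r^7}(1 − o(1)) and ρ ≥ 7. Hence ρ = max(4, 7) = 7.
Therefore ρ = 7.

Order ρ = 7.


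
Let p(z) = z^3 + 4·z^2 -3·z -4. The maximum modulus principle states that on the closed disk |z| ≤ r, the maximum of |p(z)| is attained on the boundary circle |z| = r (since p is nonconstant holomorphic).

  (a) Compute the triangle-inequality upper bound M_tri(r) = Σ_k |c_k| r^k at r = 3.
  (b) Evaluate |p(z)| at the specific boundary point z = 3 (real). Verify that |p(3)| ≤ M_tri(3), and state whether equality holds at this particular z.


Coefficients: c_0 = -4, c_1 = -3, c_2 = 4, c_3 = 1. Radius r = 3.
Part (a). Triangle bound: M_tri(r) = Σ_k |c_k| r^k
  = |-4|·3^0 + |-3|·3^1 + |4|·3^2 + |1|·3^3
  = 4 + 9 + 36 + 27 = 76.
This bounds M(r) := max_{|z|=r} |p(z)| from above; equality holds iff all terms c_k z^k can be made to align in phase at a single z on |z|=r.
Part (b). At z = 3 (real, on the circle |z| = r):
  p(3) = (-4)·3^0 + (-3)·3^1 + (4)·3^2 + (1)·3^3 = 50.
  |p(3)| = 50.
Check: |p(3)| = 50 ≤ 76 = M_tri(3). ✓ Equality does not hold at z = 3 (the coefficients have mixed signs, so the terms do not all align in phase there).

M_tri(3) = 76; |p(3)| = 50; equality at z=3: no.


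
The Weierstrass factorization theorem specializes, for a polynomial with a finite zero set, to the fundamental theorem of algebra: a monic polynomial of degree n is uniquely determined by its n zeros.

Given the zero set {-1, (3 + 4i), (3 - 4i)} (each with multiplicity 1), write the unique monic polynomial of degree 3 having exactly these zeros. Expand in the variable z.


The polynomial is p(z) = ∏_{α ∈ S} (z − α), where S = {-1, (3 + 4i), (3 - 4i)}.
Expanding the product yields: p(z) = z^3 -5·z^2 + 19·z + 25.
Note conjugate pairs combine to real quadratics: (z − (3+4i))(z − (3−4i)) = z² − 6z + 25.
The resulting polynomial has degree 3 and real coefficients as required.

p(z) = z^3 -5·z^2 + 19·z + 25.


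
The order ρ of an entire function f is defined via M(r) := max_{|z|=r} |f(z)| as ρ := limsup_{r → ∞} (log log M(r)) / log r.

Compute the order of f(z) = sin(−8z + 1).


sin(w) is a linear combination of e^{iw} and e^{−iw} (or e^w, e^{−w} in the hyperbolic case), so |sin(w)| ≤ e^{|w|}. With w = −8z + 1, |w| ≤ 8|z| + 1 = 8r + 1 on |z| = r, giving M(r) ≤ e^{8r + 1}, so ρ ≤ 1. On a suitable ray (z = it for sin/cos; z = t for sinh/cosh, t real → ∞), |sin(−8z + 1)| grows like e^{8|t|}/2, so ρ ≥ 1. Hence ρ = 1.
Therefore ρ = 1.

Order ρ = 1.


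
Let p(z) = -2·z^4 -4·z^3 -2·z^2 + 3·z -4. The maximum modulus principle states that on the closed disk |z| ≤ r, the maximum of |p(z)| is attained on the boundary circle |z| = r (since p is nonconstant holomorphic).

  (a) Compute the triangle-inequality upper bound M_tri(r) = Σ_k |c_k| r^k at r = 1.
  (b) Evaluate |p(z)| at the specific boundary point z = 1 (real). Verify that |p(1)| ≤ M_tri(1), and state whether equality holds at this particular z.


Coefficients: c_0 = -4, c_1 = 3, c_2 = -2, c_3 = -4, c_4 = -2. Radius r = 1.
Part (a). Triangle bound: M_tri(r) = Σ_k |c_k| r^k
  = |-4|·1^0 + |3|·1^1 + |-2|·1^2 + |-4|·1^3 + |-2|·1^4
  = 4 + 3 + 2 + 4 + 2 = 15.
This bounds M(r) := max_{|z|=r} |p(z)| from above; equality holds iff all terms c_k z^k can be made to align in phase at a single z on |z|=r.
Part (b). At z = 1 (real, on the circle |z| = r):
  p(1) = (-4)·1^0 + (3)·1^1 + (-2)·1^2 + (-4)·1^3 + (-2)·1^4 = -9.
  |p(1)| = 9.
Check: |p(1)| = 9 ≤ 15 = M_tri(1). ✓ Equality does not hold at z = 1 (the coefficients have mixed signs, so the terms do not all align in phase there).

M_tri(1) = 15; |p(1)| = 9; equality at z=1: no.


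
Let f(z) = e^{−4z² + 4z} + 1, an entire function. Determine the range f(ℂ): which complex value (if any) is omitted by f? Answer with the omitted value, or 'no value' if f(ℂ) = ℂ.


Little Picard bounds the complement of f(ℂ) to at most one point.
The exponent g(z) = −4z² + 4z is a nonconstant polynomial, hence surjective onto ℂ. So e^{g(z)} takes every value in {e^w : w ∈ ℂ} = ℂ ∖ {0}. Adding 1 shifts the range to ℂ ∖ {1}. f omits exactly 1.

Omitted value: 1.


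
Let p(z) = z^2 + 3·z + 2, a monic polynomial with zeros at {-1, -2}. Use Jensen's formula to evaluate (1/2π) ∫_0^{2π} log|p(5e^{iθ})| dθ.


Zeros: -2, -1; r = 5.
Inside |z| < r: -2, -1. Outside (|z| ≥ r): ∅.
p(0) = 2, so log|p(0)| = log(2) = 0.6931.
Apply Jensen: I(r) = log|p(0)| + Σ_k log(r/|z_k|), summed over zeros inside |z| < r.
  log(r/|z_k|) for z_k = -1: log(5/1) = 1.6094
  log(r/|z_k|) for z_k = -2: log(5/2) = 0.9163
Sum over inside zeros: 2.5257.
I(r) = log|p(0)| + (inside sum) = 0.6931 + 2.5257 = 3.2189.
Closed form (all zeros inside, monic): I(r) = n·log(r) = 2·log(5) = 3.2189. ✓

I(r) ≈ 3.2189.


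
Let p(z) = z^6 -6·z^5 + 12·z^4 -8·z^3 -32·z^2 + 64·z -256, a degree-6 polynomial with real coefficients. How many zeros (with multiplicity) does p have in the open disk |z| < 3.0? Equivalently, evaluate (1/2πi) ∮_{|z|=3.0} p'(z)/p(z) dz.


The zeros of p are: -2, (2 + 2i), (2 - 2i), (0 + 2i), (0 - 2i), 4.
Their magnitudes are: 2, 2.828, 2.828, 2, 2, 4.
Zeros with |z| < R = 3.0: -2, (2 + 2i), (2 - 2i), (0 + 2i), (0 - 2i).
Count = 5.
By the argument principle, (1/2πi) ∮_{|z|=R} p'(z)/p(z) dz equals exactly this count.

Number of zeros inside |z| < 3.0: 5.


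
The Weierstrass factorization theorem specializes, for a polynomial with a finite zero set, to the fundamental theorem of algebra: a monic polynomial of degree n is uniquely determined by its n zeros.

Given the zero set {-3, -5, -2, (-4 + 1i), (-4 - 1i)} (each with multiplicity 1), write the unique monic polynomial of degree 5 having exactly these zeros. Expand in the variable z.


The polynomial is p(z) = ∏_{α ∈ S} (z − α), where S = {-3, -5, -2, (-4 + 1i), (-4 - 1i)}.
Expanding the product yields: p(z) = z^5 + 18·z^4 + 128·z^3 + 448·z^2 + 767·z + 510.
Note conjugate pairs combine to real quadratics: (z − (-4+1i))(z − (-4−1i)) = z² + 8z + 17.
The resulting polynomial has degree 5 and real coefficients as required.

p(z) = z^5 + 18·z^4 + 128·z^3 + 448·z^2 + 767·z + 510.


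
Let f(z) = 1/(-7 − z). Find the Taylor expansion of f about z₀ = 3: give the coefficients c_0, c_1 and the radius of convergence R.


Let w = z − z₀, so z = z₀ + w.
Then -7 − z = -7 − (z₀ + w) = (-7 − z₀) − w = -10 − w.
f(z) = 1/(-10 − w) = (1/(-10)) · 1/(1 − w/(-10)) = Σ_{n≥0} w^n / (-10)^(n+1).
So c_n = 1/(-10)^(n+1):
  c_0 = 1/(-10)^1 = -1/10.
  c_1 = 1/(-10)^2 = 1/100.
The series is valid for |w/d| < 1, i.e. |z − z₀| < |d|.
Radius of convergence: R = |-7 − z₀| = |-10| = 10 (distance from z₀ to the singularity z = -7).

c_0 = -1/10, c_1 = 1/100; R = 10.


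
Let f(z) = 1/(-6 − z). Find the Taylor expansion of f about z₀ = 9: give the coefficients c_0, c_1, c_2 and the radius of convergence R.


Let w = z − z₀, so z = z₀ + w.
Then -6 − z = -6 − (z₀ + w) = (-6 − z₀) − w = -15 − w.
f(z) = 1/(-15 − w) = (1/(-15)) · 1/(1 − w/(-15)) = Σ_{n≥0} w^n / (-15)^(n+1).
So c_n = 1/(-15)^(n+1):
  c_0 = 1/(-15)^1 = -1/15.
  c_1 = 1/(-15)^2 = 1/225.
  c_2 = 1/(-15)^3 = -1/3375.
The series is valid for |w/d| < 1, i.e. |z − z₀| < |d|.
Radius of convergence: R = |-6 − z₀| = |-15| = 15 (distance from z₀ to the singularity z = -6).

c_0 = -1/15, c_1 = 1/225, c_2 = -1/3375; R = 15.


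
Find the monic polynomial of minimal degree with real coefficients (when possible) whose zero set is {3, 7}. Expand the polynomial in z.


The polynomial is p(z) = ∏_{α ∈ S} (z − α), where S = {3, 7}.
Expanding the product yields: p(z) = z^2 -10·z + 21.
The resulting polynomial has degree 2 and real coefficients as required.

p(z) = z^2 -10·z + 21.


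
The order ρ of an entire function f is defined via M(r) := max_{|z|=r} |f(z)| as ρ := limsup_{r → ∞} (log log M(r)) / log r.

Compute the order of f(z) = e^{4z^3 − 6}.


|e^{4z^3 − 6}| = e^{Re(4·z^3) + -6} ≤ e^{4|z|^3 + -6} = e^{4r^3 + -6} on |z| = r, so ρ ≤ 3. Choosing z on |z|=r so that 4·z^3 is real positive (always possible by picking arg z appropriately) gives |f(z)| = e^{4r^3 + -6}, matching the bound. The additive constant -6 does not affect log log M(r) ~ 3·log r. Hence ρ = 3.
Therefore ρ = 3.

Order ρ = 3.


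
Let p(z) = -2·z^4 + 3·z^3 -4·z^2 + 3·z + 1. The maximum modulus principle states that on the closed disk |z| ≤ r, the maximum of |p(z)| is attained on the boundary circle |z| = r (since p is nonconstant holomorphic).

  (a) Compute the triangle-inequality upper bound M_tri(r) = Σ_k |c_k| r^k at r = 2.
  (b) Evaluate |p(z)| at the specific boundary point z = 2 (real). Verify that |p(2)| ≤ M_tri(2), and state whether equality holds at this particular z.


Coefficients: c_0 = 1, c_1 = 3, c_2 = -4, c_3 = 3, c_4 = -2. Radius r = 2.
Part (a). Triangle bound: M_tri(r) = Σ_k |c_k| r^k
  = |1|·2^0 + |3|·2^1 + |-4|·2^2 + |3|·2^3 + |-2|·2^4
  = 1 + 6 + 16 + 24 + 32 = 79.
This bounds M(r) := max_{|z|=r} |p(z)| from above; equality holds iff all terms c_k z^k can be made to align in phase at a single z on |z|=r.
Part (b). At z = 2 (real, on the circle |z| = r):
  p(2) = (1)·2^0 + (3)·2^1 + (-4)·2^2 + (3)·2^3 + (-2)·2^4 = -17.
  |p(2)| = 17.
Check: |p(2)| = 17 ≤ 79 = M_tri(2). ✓ Equality does not hold at z = 2 (the coefficients have mixed signs, so the terms do not all align in phase there).

M_tri(2) = 79; |p(2)| = 17; equality at z=2: no.


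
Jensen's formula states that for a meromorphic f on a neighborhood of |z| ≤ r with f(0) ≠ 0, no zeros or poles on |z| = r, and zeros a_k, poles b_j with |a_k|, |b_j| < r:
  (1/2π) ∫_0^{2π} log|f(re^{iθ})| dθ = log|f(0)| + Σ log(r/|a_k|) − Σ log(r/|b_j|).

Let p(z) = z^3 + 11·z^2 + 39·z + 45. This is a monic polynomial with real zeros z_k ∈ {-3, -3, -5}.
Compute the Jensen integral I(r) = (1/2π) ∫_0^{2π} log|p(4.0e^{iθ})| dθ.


Zeros: -5, -3, -3; r = 4.0.
Inside |z| < r: -3, -3. Outside (|z| ≥ r): -5.
p(0) = 45, so log|p(0)| = log(45) = 3.8067.
Apply Jensen: I(r) = log|p(0)| + Σ_k log(r/|z_k|), summed over zeros inside |z| < r.
  log(r/|z_k|) for z_k = -3: log(4.0/3) = 0.2877
  log(r/|z_k|) for z_k = -3: log(4.0/3) = 0.2877
  Outside zeros (-5) contribute nothing to the Jensen sum.
Sum over inside zeros: 0.5754.
I(r) = log|p(0)| + (inside sum) = 3.8067 + 0.5754 = 4.3820.
Note: since some zeros are outside |z| ≤ r, the simplified n·log(r) form does NOT apply — only the inside zeros contribute.

I(r) ≈ 4.3820.


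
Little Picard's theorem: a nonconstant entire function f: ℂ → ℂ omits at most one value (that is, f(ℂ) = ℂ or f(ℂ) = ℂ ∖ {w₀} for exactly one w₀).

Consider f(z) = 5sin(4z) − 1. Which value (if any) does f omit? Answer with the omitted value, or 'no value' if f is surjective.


Little Picard bounds the complement of f(ℂ) to at most one point.
sin is entire and surjective onto ℂ: for every w ∈ ℂ, sin(ζ) = w has a solution ζ ∈ ℂ (e.g., via the complex inverse arcsin). With ζ = 4z this gives z = ζ/(4). Then 5·sin(4z) takes every value in 5·ℂ = ℂ, and adding -1 is a bijection of ℂ. So f is surjective and omits no value. (Note: only on the real line is sin bounded by [−1, 1].)

Omitted value: no value.


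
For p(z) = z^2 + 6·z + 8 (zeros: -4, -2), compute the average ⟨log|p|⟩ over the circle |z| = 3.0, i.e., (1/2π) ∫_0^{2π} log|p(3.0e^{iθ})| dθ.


Zeros: -4, -2; r = 3.0.
Inside |z| < r: -2. Outside (|z| ≥ r): -4.
p(0) = 8, so log|p(0)| = log(8) = 2.0794.
Apply Jensen: I(r) = log|p(0)| + Σ_k log(r/|z_k|), summed over zeros inside |z| < r.
  log(r/|z_k|) for z_k = -2: log(3.0/2) = 0.4055
  Outside zeros (-4) contribute nothing to the Jensen sum.
Sum over inside zeros: 0.4055.
I(r) = log|p(0)| + (inside sum) = 2.0794 + 0.4055 = 2.4849.
Note: since some zeros are outside |z| ≤ r, the simplified n·log(r) form does NOT apply — only the inside zeros contribute.

I(r) ≈ 2.4849.


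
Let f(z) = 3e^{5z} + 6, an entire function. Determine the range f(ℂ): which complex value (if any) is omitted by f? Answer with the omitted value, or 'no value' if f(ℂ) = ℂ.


Little Picard bounds the complement of f(ℂ) to at most one point.
e^{5z} is never zero on ℂ, so 3·e^{5z} takes every value in ℂ ∖ {0}. Adding 6 shifts the range to ℂ ∖ {6}. Thus f omits exactly the value 6.

Omitted value: 6.


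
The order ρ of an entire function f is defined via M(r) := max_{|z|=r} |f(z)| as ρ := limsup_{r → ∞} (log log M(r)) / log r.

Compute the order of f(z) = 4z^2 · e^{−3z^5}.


M(r) = max_{|z|=r} |4|·|z|^2·|e^{−3z^5}| = 4·r^2 · e^{3r^5} (the factors attain their maxima compatibly on |z|=r). Then log M(r) = log 4 + 2·log r + 3r^5, dominated by the last term, so log log M(r) ~ 5·log r. The polynomial factor 4z^2 contributes only a log r term and does not affect the order. ρ = 5.
Therefore ρ = 5.

Order ρ = 5.


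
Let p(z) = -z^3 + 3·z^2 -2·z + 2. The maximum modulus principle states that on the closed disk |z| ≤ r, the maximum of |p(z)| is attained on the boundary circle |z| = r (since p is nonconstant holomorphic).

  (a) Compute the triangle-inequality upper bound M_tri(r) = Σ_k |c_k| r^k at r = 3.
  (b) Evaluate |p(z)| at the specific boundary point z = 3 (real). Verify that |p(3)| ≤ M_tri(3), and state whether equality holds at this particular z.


Coefficients: c_0 = 2, c_1 = -2, c_2 = 3, c_3 = -1. Radius r = 3.
Part (a). Triangle bound: M_tri(r) = Σ_k |c_k| r^k
  = |2|·3^0 + |-2|·3^1 + |3|·3^2 + |-1|·3^3
  = 2 + 6 + 27 + 27 = 62.
This bounds M(r) := max_{|z|=r} |p(z)| from above; equality holds iff all terms c_k z^k can be made to align in phase at a single z on |z|=r.
Part (b). At z = 3 (real, on the circle |z| = r):
  p(3) = (2)·3^0 + (-2)·3^1 + (3)·3^2 + (-1)·3^3 = -4.
  |p(3)| = 4.
Check: |p(3)| = 4 ≤ 62 = M_tri(3). ✓ Equality does not hold at z = 3 (the coefficients have mixed signs, so the terms do not all align in phase there).

M_tri(3) = 62; |p(3)| = 4; equality at z=3: no.


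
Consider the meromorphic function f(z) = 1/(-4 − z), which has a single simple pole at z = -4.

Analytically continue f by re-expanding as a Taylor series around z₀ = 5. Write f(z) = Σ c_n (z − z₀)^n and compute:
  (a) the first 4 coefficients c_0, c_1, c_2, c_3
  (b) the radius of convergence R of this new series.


Let w = z − z₀, so z = z₀ + w.
Then -4 − z = -4 − (z₀ + w) = (-4 − z₀) − w = -9 − w.
f(z) = 1/(-9 − w) = (1/(-9)) · 1/(1 − w/(-9)) = Σ_{n≥0} w^n / (-9)^(n+1).
So c_n = 1/(-9)^(n+1):
  c_0 = 1/(-9)^1 = -1/9.
  c_1 = 1/(-9)^2 = 1/81.
  c_2 = 1/(-9)^3 = -1/729.
  c_3 = 1/(-9)^4 = 1/6561.
The series is valid for |w/d| < 1, i.e. |z − z₀| < |d|.
Radius of convergence: R = |-4 − z₀| = |-9| = 9 (distance from z₀ to the singularity z = -4).

c_0 = -1/9, c_1 = 1/81, c_2 = -1/729, c_3 = 1/6561; R = 9.


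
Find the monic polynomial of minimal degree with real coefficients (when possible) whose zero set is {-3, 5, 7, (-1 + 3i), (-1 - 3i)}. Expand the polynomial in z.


The polynomial is p(z) = ∏_{α ∈ S} (z − α), where S = {-3, 5, 7, (-1 + 3i), (-1 - 3i)}.
Expanding the product yields: p(z) = z^5 -7·z^4 -9·z^3 + 13·z^2 + 200·z + 1050.
Note conjugate pairs combine to real quadratics: (z − (-1+3i))(z − (-1−3i)) = z² + 2z + 10.
The resulting polynomial has degree 5 and real coefficients as required.

p(z) = z^5 -7·z^4 -9·z^3 + 13·z^2 + 200·z + 1050.


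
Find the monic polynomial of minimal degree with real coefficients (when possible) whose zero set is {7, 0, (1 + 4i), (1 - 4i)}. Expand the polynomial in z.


The polynomial is p(z) = ∏_{α ∈ S} (z − α), where S = {7, 0, (1 + 4i), (1 - 4i)}.
Expanding the product yields: p(z) = z^4 -9·z^3 + 31·z^2 -119·z.
Note conjugate pairs combine to real quadratics: (z − (1+4i))(z − (1−4i)) = z² − 2z + 17.
The resulting polynomial has degree 4 and real coefficients as required.

p(z) = z^4 -9·z^3 + 31·z^2 -119·z.


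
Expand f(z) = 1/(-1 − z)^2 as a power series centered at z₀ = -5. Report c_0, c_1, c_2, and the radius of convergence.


Let w = z − z₀, so z = z₀ + w.
Then -1 − z = -1 − (z₀ + w) = (-1 − z₀) − w = 4 − w.
f(z) = 1/(4 − w)^2 = (1/(4)^2) · (1 − w/(4))^{−2}.
By the binomial series (1−u)^{−2} = Σ_{n≥0} C(n+1, 1) u^n for |u|<1, with u = w/(4):
  c_n = C(n+1, 1) / (4)^(n+2).
  c_0 = 1/(4)^2 = 1/16.
  c_1 = 2/(4)^3 = 1/32.
  c_2 = 3/(4)^4 = 3/256.
The series is valid for |w/d| < 1, i.e. |z − z₀| < |d|.
Radius of convergence: R = |-1 − z₀| = |4| = 4 (distance from z₀ to the singularity z = -1).

c_0 = 1/16, c_1 = 1/32, c_2 = 3/256; R = 4.


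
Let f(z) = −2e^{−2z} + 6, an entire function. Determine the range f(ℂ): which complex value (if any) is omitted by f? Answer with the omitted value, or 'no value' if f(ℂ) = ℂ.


Little Picard bounds the complement of f(ℂ) to at most one point.
e^{−2z} is never zero on ℂ, so -2·e^{−2z} takes every value in ℂ ∖ {0}. Adding 6 shifts the range to ℂ ∖ {6}. Thus f omits exactly the value 6.

Omitted value: 6.


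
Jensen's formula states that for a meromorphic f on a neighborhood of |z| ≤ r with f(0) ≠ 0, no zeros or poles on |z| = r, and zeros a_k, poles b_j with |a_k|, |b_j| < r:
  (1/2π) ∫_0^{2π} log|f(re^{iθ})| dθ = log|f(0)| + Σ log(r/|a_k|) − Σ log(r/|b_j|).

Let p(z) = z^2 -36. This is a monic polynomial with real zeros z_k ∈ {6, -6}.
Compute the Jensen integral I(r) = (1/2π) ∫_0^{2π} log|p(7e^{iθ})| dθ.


Zeros: -6, 6; r = 7.
Inside |z| < r: -6, 6. Outside (|z| ≥ r): ∅.
p(0) = -36, so log|p(0)| = log(36) = 3.5835.
Apply Jensen: I(r) = log|p(0)| + Σ_k log(r/|z_k|), summed over zeros inside |z| < r.
  log(r/|z_k|) for z_k = 6: log(7/6) = 0.1542
  log(r/|z_k|) for z_k = -6: log(7/6) = 0.1542
Sum over inside zeros: 0.3083.
I(r) = log|p(0)| + (inside sum) = 3.5835 + 0.3083 = 3.8918.
Closed form (all zeros inside, monic): I(r) = n·log(r) = 2·log(7) = 3.8918. ✓

I(r) ≈ 3.8918.


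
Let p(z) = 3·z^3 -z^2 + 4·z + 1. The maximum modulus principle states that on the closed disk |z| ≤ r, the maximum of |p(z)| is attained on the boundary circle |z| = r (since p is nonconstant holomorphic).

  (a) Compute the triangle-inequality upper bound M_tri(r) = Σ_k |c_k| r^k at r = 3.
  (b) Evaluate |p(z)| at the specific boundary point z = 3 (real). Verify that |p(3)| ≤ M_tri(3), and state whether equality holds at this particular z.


Coefficients: c_0 = 1, c_1 = 4, c_2 = -1, c_3 = 3. Radius r = 3.
Part (a). Triangle bound: M_tri(r) = Σ_k |c_k| r^k
  = |1|·3^0 + |4|·3^1 + |-1|·3^2 + |3|·3^3
  = 1 + 12 + 9 + 81 = 103.
This bounds M(r) := max_{|z|=r} |p(z)| from above; equality holds iff all terms c_k z^k can be made to align in phase at a single z on |z|=r.
Part (b). At z = 3 (real, on the circle |z| = r):
  p(3) = (1)·3^0 + (4)·3^1 + (-1)·3^2 + (3)·3^3 = 85.
  |p(3)| = 85.
Check: |p(3)| = 85 ≤ 103 = M_tri(3). ✓ Equality does not hold at z = 3 (the coefficients have mixed signs, so the terms do not all align in phase there).

M_tri(3) = 103; |p(3)| = 85; equality at z=3: no.


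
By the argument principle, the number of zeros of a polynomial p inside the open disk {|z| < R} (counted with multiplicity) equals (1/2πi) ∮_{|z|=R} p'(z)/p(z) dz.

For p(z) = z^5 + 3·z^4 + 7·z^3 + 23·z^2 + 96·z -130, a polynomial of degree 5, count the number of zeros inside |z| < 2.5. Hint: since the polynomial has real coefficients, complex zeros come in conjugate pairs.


The zeros of p are: (1 + 3i), (1 - 3i), 1, (-3 + 2i), (-3 - 2i).
Their magnitudes are: 3.162, 3.162, 1, 3.606, 3.606.
Zeros with |z| < R = 2.5: 1.
Count = 1.
By the argument principle, (1/2πi) ∮_{|z|=R} p'(z)/p(z) dz equals exactly this count.

Number of zeros inside |z| < 2.5: 1.


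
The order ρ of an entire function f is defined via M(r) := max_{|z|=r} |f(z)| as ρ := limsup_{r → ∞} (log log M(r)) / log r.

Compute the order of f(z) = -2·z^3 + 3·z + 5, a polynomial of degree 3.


|f(z)| ≤ Σ|c_k|·r^k = O(r^3) as r → ∞. Polynomial growth is O(e^{r^ε}) for every ε > 0 (since r^3/e^{r^ε} → 0), so ρ ≤ ε for all ε > 0, i.e. ρ = 0. Every nonconstant polynomial has order 0.
Therefore ρ = 0.

Order ρ = 0.


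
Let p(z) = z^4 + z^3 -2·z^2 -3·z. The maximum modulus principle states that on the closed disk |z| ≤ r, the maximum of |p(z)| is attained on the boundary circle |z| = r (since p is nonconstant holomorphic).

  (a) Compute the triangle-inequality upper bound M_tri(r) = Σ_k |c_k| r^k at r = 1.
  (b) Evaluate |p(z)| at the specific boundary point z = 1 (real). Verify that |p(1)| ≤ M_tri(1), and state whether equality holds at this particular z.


Coefficients: c_0 = 0, c_1 = -3, c_2 = -2, c_3 = 1, c_4 = 1. Radius r = 1.
Part (a). Triangle bound: M_tri(r) = Σ_k |c_k| r^k
  = |0|·1^0 + |-3|·1^1 + |-2|·1^2 + |1|·1^3 + |1|·1^4
  = 0 + 3 + 2 + 1 + 1 = 7.
This bounds M(r) := max_{|z|=r} |p(z)| from above; equality holds iff all terms c_k z^k can be made to align in phase at a single z on |z|=r.
Part (b). At z = 1 (real, on the circle |z| = r):
  p(1) = (0)·1^0 + (-3)·1^1 + (-2)·1^2 + (1)·1^3 + (1)·1^4 = -3.
  |p(1)| = 3.
Check: |p(1)| = 3 ≤ 7 = M_tri(1). ✓ Equality does not hold at z = 1 (the coefficients have mixed signs, so the terms do not all align in phase there).

M_tri(1) = 7; |p(1)| = 3; equality at z=1: no.


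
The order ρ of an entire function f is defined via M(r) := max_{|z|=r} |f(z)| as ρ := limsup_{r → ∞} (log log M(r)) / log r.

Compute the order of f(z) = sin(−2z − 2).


sin(w) is a linear combination of e^{iw} and e^{−iw} (or e^w, e^{−w} in the hyperbolic case), so |sin(w)| ≤ e^{|w|}. With w = −2z − 2, |w| ≤ 2|z| + 2 = 2r + 2 on |z| = r, giving M(r) ≤ e^{2r + 2}, so ρ ≤ 1. On a suitable ray (z = it for sin/cos; z = t for sinh/cosh, t real → ∞), |sin(−2z − 2)| grows like e^{2|t|}/2, so ρ ≥ 1. Hence ρ = 1.
Therefore ρ = 1.

Order ρ = 1.


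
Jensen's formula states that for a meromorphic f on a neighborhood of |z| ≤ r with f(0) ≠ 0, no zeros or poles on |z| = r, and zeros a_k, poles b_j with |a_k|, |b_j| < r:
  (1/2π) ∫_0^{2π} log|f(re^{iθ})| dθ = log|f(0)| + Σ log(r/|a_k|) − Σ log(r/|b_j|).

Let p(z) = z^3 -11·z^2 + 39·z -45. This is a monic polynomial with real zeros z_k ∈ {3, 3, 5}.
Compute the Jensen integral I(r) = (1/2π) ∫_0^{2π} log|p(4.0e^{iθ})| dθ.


Zeros: 3, 3, 5; r = 4.0.
Inside |z| < r: 3, 3. Outside (|z| ≥ r): 5.
p(0) = -45, so log|p(0)| = log(45) = 3.8067.
Apply Jensen: I(r) = log|p(0)| + Σ_k log(r/|z_k|), summed over zeros inside |z| < r.
  log(r/|z_k|) for z_k = 3: log(4.0/3) = 0.2877
  log(r/|z_k|) for z_k = 3: log(4.0/3) = 0.2877
  Outside zeros (5) contribute nothing to the Jensen sum.
Sum over inside zeros: 0.5754.
I(r) = log|p(0)| + (inside sum) = 3.8067 + 0.5754 = 4.3820.
Note: since some zeros are outside |z| ≤ r, the simplified n·log(r) form does NOT apply — only the inside zeros contribute.

I(r) ≈ 4.3820.


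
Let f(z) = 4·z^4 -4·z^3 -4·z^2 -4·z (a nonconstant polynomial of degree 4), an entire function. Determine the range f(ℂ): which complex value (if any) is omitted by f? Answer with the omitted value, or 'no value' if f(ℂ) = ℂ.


Little Picard bounds the complement of f(ℂ) to at most one point.
For every w ∈ ℂ, the equation p(z) − w = 0 is a nonconstant polynomial in z and hence has at least one root by the fundamental theorem of algebra. So p is surjective onto ℂ, omitting no value.

Omitted value: no value.


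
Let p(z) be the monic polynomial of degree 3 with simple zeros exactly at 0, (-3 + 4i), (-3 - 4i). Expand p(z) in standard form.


The polynomial is p(z) = ∏_{α ∈ S} (z − α), where S = {0, (-3 + 4i), (-3 - 4i)}.
Expanding the product yields: p(z) = z^3 + 6·z^2 + 25·z.
Note conjugate pairs combine to real quadratics: (z − (-3+4i))(z − (-3−4i)) = z² + 6z + 25.
The resulting polynomial has degree 3 and real coefficients as required.

p(z) = z^3 + 6·z^2 + 25·z.


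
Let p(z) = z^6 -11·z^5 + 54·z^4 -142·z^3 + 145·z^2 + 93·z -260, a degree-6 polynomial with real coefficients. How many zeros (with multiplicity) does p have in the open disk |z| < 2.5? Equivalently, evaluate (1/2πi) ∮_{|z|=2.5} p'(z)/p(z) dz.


The zeros of p are: -1, (2 + 1i), (2 - 1i), 4, (2 + 3i), (2 - 3i).
Their magnitudes are: 1, 2.236, 2.236, 4, 3.606, 3.606.
Zeros with |z| < R = 2.5: -1, (2 + 1i), (2 - 1i).
Count = 3.
By the argument principle, (1/2πi) ∮_{|z|=R} p'(z)/p(z) dz equals exactly this count.

Number of zeros inside |z| < 2.5: 3.


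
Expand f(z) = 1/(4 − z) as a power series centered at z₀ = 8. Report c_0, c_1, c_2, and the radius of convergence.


Let w = z − z₀, so z = z₀ + w.
Then 4 − z = 4 − (z₀ + w) = (4 − z₀) − w = -4 − w.
f(z) = 1/(-4 − w) = (1/(-4)) · 1/(1 − w/(-4)) = Σ_{n≥0} w^n / (-4)^(n+1).
So c_n = 1/(-4)^(n+1):
  c_0 = 1/(-4)^1 = -1/4.
  c_1 = 1/(-4)^2 = 1/16.
  c_2 = 1/(-4)^3 = -1/64.
The series is valid for |w/d| < 1, i.e. |z − z₀| < |d|.
Radius of convergence: R = |4 − z₀| = |-4| = 4 (distance from z₀ to the singularity z = 4).

c_0 = -1/4, c_1 = 1/16, c_2 = -1/64; R = 4.


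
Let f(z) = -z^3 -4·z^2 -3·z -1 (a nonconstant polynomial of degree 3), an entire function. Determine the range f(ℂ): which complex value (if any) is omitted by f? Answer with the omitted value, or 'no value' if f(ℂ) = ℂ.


Little Picard bounds the complement of f(ℂ) to at most one point.
For every w ∈ ℂ, the equation p(z) − w = 0 is a nonconstant polynomial in z and hence has at least one root by the fundamental theorem of algebra. So p is surjective onto ℂ, omitting no value.

Omitted value: no value.


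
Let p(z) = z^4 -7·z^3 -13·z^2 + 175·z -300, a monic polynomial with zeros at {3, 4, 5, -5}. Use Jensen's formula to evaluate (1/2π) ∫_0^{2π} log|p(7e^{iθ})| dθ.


Zeros: -5, 3, 4, 5; r = 7.
Inside |z| < r: -5, 3, 4, 5. Outside (|z| ≥ r): ∅.
p(0) = -300, so log|p(0)| = log(300) = 5.7038.
Apply Jensen: I(r) = log|p(0)| + Σ_k log(r/|z_k|), summed over zeros inside |z| < r.
  log(r/|z_k|) for z_k = 3: log(7/3) = 0.8473
  log(r/|z_k|) for z_k = 4: log(7/4) = 0.5596
  log(r/|z_k|) for z_k = 5: log(7/5) = 0.3365
  log(r/|z_k|) for z_k = -5: log(7/5) = 0.3365
Sum over inside zeros: 2.0799.
I(r) = log|p(0)| + (inside sum) = 5.7038 + 2.0799 = 7.7836.
Closed form (all zeros inside, monic): I(r) = n·log(r) = 4·log(7) = 7.7836. ✓

I(r) ≈ 7.7836.


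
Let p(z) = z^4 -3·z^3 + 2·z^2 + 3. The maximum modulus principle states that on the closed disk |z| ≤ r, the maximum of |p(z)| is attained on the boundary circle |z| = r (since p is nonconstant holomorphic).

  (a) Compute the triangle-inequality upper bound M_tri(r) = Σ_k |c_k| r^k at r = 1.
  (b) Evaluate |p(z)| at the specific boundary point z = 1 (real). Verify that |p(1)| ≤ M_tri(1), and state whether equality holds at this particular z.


Coefficients: c_0 = 3, c_1 = 0, c_2 = 2, c_3 = -3, c_4 = 1. Radius r = 1.
Part (a). Triangle bound: M_tri(r) = Σ_k |c_k| r^k
  = |3|·1^0 + |0|·1^1 + |2|·1^2 + |-3|·1^3 + |1|·1^4
  = 3 + 0 + 2 + 3 + 1 = 9.
This bounds M(r) := max_{|z|=r} |p(z)| from above; equality holds iff all terms c_k z^k can be made to align in phase at a single z on |z|=r.
Part (b). At z = 1 (real, on the circle |z| = r):
  p(1) = (3)·1^0 + (0)·1^1 + (2)·1^2 + (-3)·1^3 + (1)·1^4 = 3.
  |p(1)| = 3.
Check: |p(1)| = 3 ≤ 9 = M_tri(1). ✓ Equality does not hold at z = 1 (the coefficients have mixed signs, so the terms do not all align in phase there).

M_tri(1) = 9; |p(1)| = 3; equality at z=1: no.


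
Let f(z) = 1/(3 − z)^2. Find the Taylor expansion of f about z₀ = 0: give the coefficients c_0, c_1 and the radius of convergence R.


Let w = z − z₀, so z = z₀ + w.
Then 3 − z = 3 − (z₀ + w) = (3 − z₀) − w = 3 − w.
f(z) = 1/(3 − w)^2 = (1/(3)^2) · (1 − w/(3))^{−2}.
By the binomial series (1−u)^{−2} = Σ_{n≥0} C(n+1, 1) u^n for |u|<1, with u = w/(3):
  c_n = C(n+1, 1) / (3)^(n+2).
  c_0 = 1/(3)^2 = 1/9.
  c_1 = 2/(3)^3 = 2/27.
The series is valid for |w/d| < 1, i.e. |z − z₀| < |d|.
Radius of convergence: R = |3 − z₀| = |3| = 3 (distance from z₀ to the singularity z = 3).

c_0 = 1/9, c_1 = 2/27; R = 3.


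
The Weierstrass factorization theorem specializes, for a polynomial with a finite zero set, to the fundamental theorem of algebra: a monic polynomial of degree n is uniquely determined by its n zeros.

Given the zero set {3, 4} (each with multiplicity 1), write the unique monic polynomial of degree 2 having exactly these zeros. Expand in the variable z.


The polynomial is p(z) = ∏_{α ∈ S} (z − α), where S = {3, 4}.
Expanding the product yields: p(z) = z^2 -7·z + 12.
The resulting polynomial has degree 2 and real coefficients as required.

p(z) = z^2 -7·z + 12.


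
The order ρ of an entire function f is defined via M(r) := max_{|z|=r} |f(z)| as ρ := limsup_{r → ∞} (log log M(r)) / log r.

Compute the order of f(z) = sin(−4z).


sin(w) is a linear combination of e^{iw} and e^{−iw} (or e^w, e^{−w} in the hyperbolic case), so |sin(w)| ≤ e^{|w|}. With w = −4z, |w| ≤ 4|z| + 0 = 4r + 0 on |z| = r, giving M(r) ≤ e^{4r + 0}, so ρ ≤ 1. On a suitable ray (z = it for sin/cos; z = t for sinh/cosh, t real → ∞), |sin(−4z)| grows like e^{4|t|}/2, so ρ ≥ 1. Hence ρ = 1.
Therefore ρ = 1.

Order ρ = 1.


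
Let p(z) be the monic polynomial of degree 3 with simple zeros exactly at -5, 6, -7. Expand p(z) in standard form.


The polynomial is p(z) = ∏_{α ∈ S} (z − α), where S = {-5, 6, -7}.
Expanding the product yields: p(z) = z^3 + 6·z^2 -37·z -210.
The resulting polynomial has degree 3 and real coefficients as required.

p(z) = z^3 + 6·z^2 -37·z -210.


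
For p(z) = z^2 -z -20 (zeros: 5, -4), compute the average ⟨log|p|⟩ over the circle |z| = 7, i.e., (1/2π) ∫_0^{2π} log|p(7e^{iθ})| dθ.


Zeros: -4, 5; r = 7.
Inside |z| < r: -4, 5. Outside (|z| ≥ r): ∅.
p(0) = -20, so log|p(0)| = log(20) = 2.9957.
Apply Jensen: I(r) = log|p(0)| + Σ_k log(r/|z_k|), summed over zeros inside |z| < r.
  log(r/|z_k|) for z_k = 5: log(7/5) = 0.3365
  log(r/|z_k|) for z_k = -4: log(7/4) = 0.5596
Sum over inside zeros: 0.8961.
I(r) = log|p(0)| + (inside sum) = 2.9957 + 0.8961 = 3.8918.
Closed form (all zeros inside, monic): I(r) = n·log(r) = 2·log(7) = 3.8918. ✓

I(r) ≈ 3.8918.


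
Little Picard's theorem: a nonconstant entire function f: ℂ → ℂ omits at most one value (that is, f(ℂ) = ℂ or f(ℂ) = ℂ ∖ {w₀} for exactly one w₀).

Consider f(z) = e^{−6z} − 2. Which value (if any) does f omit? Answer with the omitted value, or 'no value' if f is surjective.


Little Picard bounds the complement of f(ℂ) to at most one point.
e^{−6z} is never zero on ℂ, so 1·e^{−6z} takes every value in ℂ ∖ {0}. Adding -2 shifts the range to ℂ ∖ {-2}. Thus f omits exactly the value -2.

Omitted value: -2.


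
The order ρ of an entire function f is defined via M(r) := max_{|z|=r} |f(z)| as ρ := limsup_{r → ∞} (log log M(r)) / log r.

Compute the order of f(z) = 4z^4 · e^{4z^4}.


M(r) = max_{|z|=r} |4|·|z|^4·|e^{4z^4}| = 4·r^4 · e^{4r^4} (the factors attain their maxima compatibly on |z|=r). Then log M(r) = log 4 + 4·log r + 4r^4, dominated by the last term, so log log M(r) ~ 4·log r. The polynomial factor 4z^4 contributes only a log r term and does not affect the order. ρ = 4.
Therefore ρ = 4.

Order ρ = 4.


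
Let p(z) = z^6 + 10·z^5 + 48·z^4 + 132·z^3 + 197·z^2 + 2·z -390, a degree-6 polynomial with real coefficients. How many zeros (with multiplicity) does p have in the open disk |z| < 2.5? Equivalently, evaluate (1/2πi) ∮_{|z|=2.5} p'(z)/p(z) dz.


The zeros of p are: -3, 1, (-3 + 2i), (-3 - 2i), (-1 + 3i), (-1 - 3i).
Their magnitudes are: 3, 1, 3.606, 3.606, 3.162, 3.162.
Zeros with |z| < R = 2.5: 1.
Count = 1.
By the argument principle, (1/2πi) ∮_{|z|=R} p'(z)/p(z) dz equals exactly this count.

Number of zeros inside |z| < 2.5: 1.


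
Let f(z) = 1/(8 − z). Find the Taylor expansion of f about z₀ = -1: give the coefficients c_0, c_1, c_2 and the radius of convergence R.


Let w = z − z₀, so z = z₀ + w.
Then 8 − z = 8 − (z₀ + w) = (8 − z₀) − w = 9 − w.
f(z) = 1/(9 − w) = (1/(9)) · 1/(1 − w/(9)) = Σ_{n≥0} w^n / (9)^(n+1).
So c_n = 1/(9)^(n+1):
  c_0 = 1/(9)^1 = 1/9.
  c_1 = 1/(9)^2 = 1/81.
  c_2 = 1/(9)^3 = 1/729.
The series is valid for |w/d| < 1, i.e. |z − z₀| < |d|.
Radius of convergence: R = |8 − z₀| = |9| = 9 (distance from z₀ to the singularity z = 8).

c_0 = 1/9, c_1 = 1/81, c_2 = 1/729; R = 9.


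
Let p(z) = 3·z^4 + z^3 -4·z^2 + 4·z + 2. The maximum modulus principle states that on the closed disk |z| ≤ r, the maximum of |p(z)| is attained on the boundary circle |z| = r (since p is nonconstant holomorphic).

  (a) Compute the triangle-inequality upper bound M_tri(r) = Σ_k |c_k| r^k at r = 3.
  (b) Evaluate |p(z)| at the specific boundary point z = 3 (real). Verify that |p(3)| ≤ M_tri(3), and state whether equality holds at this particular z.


Coefficients: c_0 = 2, c_1 = 4, c_2 = -4, c_3 = 1, c_4 = 3. Radius r = 3.
Part (a). Triangle bound: M_tri(r) = Σ_k |c_k| r^k
  = |2|·3^0 + |4|·3^1 + |-4|·3^2 + |1|·3^3 + |3|·3^4
  = 2 + 12 + 36 + 27 + 243 = 320.
This bounds M(r) := max_{|z|=r} |p(z)| from above; equality holds iff all terms c_k z^k can be made to align in phase at a single z on |z|=r.
Part (b). At z = 3 (real, on the circle |z| = r):
  p(3) = (2)·3^0 + (4)·3^1 + (-4)·3^2 + (1)·3^3 + (3)·3^4 = 248.
  |p(3)| = 248.
Check: |p(3)| = 248 ≤ 320 = M_tri(3). ✓ Equality does not hold at z = 3 (the coefficients have mixed signs, so the terms do not all align in phase there).

M_tri(3) = 320; |p(3)| = 248; equality at z=3: no.
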